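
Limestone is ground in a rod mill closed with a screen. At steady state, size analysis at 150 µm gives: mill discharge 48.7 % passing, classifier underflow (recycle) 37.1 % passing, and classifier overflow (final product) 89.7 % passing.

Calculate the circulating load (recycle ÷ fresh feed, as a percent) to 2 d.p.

CL = 353.45 %

Let r = R/F. Size balance at 150 µm:
r = (o − d)/(d − u)
r = (89.7 − 48.7)/(48.7 − 37.1) = 41.0/11.6 = 3.5345
CL = 100·r = 353.45 %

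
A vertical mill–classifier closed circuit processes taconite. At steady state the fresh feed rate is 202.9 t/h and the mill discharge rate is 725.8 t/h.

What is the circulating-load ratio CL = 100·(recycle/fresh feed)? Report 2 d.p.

CL = 257.71 %

Steady state: M = F + R.
R = M − F = 725.8 − 202.9 = 522.9 t/h
CL = 100·R/F = 100·522.9/202.9 = 257.71 %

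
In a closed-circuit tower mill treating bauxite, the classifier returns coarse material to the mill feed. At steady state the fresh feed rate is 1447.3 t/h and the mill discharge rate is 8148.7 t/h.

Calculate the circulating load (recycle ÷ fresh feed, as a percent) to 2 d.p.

CL = 463.03 %

M = F + R at steady state, so:
R = M − F = 8148.7 − 1447.3 = 6701.4 t/h
CL = 100·R/F = 100·6701.4/1447.3 = 463.03 %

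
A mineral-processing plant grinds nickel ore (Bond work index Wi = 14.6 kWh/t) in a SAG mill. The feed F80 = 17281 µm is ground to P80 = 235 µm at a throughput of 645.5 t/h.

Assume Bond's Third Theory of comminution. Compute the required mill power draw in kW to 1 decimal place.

P = 5430.8 kW

W = 10 Wi (1/√P80 − 1/√F80)  [Bond]
W = 10·14.6·(1/√235 − 1/√17281) = 10·14.6·(0.057626) = 8.4134 kWh/t
P = W·T = 8.4134·645.5 = 5430.8 kW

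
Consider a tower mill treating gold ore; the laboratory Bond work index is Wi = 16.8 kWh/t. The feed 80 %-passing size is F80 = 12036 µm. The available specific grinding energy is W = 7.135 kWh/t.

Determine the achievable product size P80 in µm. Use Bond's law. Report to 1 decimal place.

P80 = 375.8 µm

Bond:  W = 10 Wi (1/√P − 1/√F)
P80^(−½) = W/(10 Wi) + F80^(−½)
  = 7.1350/(10·16.8) + 1/√12036 = 0.042470 + 0.009115 = 0.051585
P80 = (1/0.051585)² = 19.3854² = 375.79 µm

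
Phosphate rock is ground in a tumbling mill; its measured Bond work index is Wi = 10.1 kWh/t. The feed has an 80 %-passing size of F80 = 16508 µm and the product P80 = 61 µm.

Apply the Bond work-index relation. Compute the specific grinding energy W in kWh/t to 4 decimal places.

W = 12.1456 kWh/t

Bond: W = 10·Wi·(1/√P80 − 1/√F80)
1/√61 = 0.128037;  1/√16508 = 0.007783
W = 10·10.1·(0.128037 − 0.007783) = 12.1456 kWh/t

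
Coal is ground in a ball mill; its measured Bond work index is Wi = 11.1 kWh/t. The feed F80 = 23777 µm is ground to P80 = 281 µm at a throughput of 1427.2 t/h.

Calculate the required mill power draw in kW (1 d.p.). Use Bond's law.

P = 8423.1 kW

W = 10·Wi·(P80^(-½) − F80^(-½))
W = 10·11.1·(1/√281 − 1/√23777) = 10·11.1·(0.053170) = 5.9019 kWh/t
P_mill = W·ṁ = 5.9019·1427.2 = 8423.1 kW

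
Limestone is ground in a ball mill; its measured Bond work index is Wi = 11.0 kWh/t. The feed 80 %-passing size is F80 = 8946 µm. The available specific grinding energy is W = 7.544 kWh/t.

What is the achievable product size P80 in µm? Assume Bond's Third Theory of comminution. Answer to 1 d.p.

P80 = 159.6 µm

W = 10·Wi·[P80^(−½) − F80^(−½)]
⇒ 1/√P80 = W/(10·Wi) + 1/√F80
  = 7.5440/(10·11.0) + 1/√8946 = 0.068582 + 0.010573 = 0.079155
P80 = (1/0.079155)² = 12.6335² = 159.61 µm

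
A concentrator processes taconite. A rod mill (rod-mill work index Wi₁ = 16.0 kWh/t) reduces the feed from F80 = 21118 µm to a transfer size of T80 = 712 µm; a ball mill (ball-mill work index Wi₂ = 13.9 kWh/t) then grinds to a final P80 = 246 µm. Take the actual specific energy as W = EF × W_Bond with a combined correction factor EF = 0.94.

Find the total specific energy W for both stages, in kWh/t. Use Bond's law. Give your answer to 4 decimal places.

Bond:  W = 10 Wi (1/√P − 1/√F)
Stage 1 (21118→712 µm, Wi₁=16.0): W₁ = 10·16.0·(0.037477 − 0.006881) = 4.8952 kWh/t
Stage 2 (712→246 µm, Wi₂=13.9): W₂ = 10·13.9·(0.063758 − 0.037477) = 3.6531 kWh/t
W = W₁ + W₂ = 4.8952 + 3.6531 = 8.5483 kWh/t
W_actual = 0.94 × 8.5483 = 8.0354 kWh/t

W = 8.0354 kWh/t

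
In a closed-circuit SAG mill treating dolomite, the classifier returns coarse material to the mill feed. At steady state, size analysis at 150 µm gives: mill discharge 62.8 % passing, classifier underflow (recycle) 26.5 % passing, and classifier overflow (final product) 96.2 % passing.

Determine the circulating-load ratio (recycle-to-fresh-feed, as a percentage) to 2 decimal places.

Mass balance on the −150 µm fraction:
r = (o − d)/(d − u)
r = (96.2 − 62.8)/(62.8 − 26.5) = 33.4/36.3 = 0.9201
CL = 100·r = 92.01 %

CL = 92.01 %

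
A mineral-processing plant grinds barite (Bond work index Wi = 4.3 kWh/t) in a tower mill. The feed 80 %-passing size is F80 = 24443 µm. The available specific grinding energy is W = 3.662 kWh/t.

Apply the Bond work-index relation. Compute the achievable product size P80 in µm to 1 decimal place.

P80 = 119.3 µm

Bond: W = 10·Wi·(1/√P80 − 1/√F80)
1/√P80 = 1/√F80 + W/(10·Wi)
  = 3.6620/(10·4.3) + 1/√24443 = 0.085163 + 0.006396 = 0.091559
P80 = (1/0.091559)² = 10.9219² = 119.29 µm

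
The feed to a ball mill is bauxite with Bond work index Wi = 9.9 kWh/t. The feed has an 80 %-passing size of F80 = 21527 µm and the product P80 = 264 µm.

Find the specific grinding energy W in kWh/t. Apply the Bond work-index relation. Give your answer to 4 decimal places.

W = 5.4183 kWh/t

Bond: W = 10·Wi·(1/√P80 − 1/√F80)
1/√264 = 0.061546;  1/√21527 = 0.006816
W = 10·9.9·(0.061546 − 0.006816) = 5.4183 kWh/t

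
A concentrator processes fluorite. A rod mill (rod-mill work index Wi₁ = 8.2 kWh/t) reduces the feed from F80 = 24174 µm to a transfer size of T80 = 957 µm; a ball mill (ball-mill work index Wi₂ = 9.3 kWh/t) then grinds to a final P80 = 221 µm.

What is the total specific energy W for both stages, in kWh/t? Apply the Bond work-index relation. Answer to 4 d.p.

W = 5.3729 kWh/t

Bond:  W = 10 Wi (1/√P − 1/√F)
Stage 1 (24174→957 µm, Wi₁=8.2): W₁ = 10·8.2·(0.032325 − 0.006432) = 2.1233 kWh/t
Stage 2 (957→221 µm, Wi₂=9.3): W₂ = 10·9.3·(0.067267 − 0.032325) = 3.2496 kWh/t
W = W₁ + W₂ = 2.1233 + 3.2496 = 5.3729 kWh/t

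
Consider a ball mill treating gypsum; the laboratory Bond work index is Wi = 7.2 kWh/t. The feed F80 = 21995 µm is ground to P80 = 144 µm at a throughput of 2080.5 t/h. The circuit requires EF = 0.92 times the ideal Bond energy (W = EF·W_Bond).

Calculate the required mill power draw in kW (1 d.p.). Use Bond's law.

P = 10555.1 kW

W = 10 Wi / √P80 − 10 Wi / √F80
W = 10·7.2·(1/√144 − 1/√21995) = 10·7.2·(0.076591) = 5.5145 kWh/t
W_actual = 0.92 × 5.5145 = 5.0734 kWh/t
P = W·T = 5.0734·2080.5 = 10555.1 kW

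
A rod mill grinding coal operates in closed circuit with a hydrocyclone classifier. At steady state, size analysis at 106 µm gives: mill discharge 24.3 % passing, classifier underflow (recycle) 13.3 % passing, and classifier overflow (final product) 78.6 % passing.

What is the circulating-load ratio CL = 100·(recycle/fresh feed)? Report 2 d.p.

CL = 493.64 %

Classifier node, passing 106 µm:
r = (o − d)/(d − u)
r = (78.6 − 24.3)/(24.3 − 13.3) = 54.3/11.0 = 4.9364
CL = 100·r = 493.64 %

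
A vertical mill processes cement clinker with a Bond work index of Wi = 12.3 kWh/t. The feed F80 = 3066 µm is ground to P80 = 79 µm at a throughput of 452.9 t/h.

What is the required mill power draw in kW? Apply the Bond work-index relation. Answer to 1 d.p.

W = 10 Wi / √P80 − 10 Wi / √F80
W = 10·12.3·(1/√79 − 1/√3066) = 10·12.3·(0.094449) = 11.6172 kWh/t
Power = W × throughput = 11.6172 kWh/t × 452.9 t/h = 5261.4 kW

P = 5261.4 kW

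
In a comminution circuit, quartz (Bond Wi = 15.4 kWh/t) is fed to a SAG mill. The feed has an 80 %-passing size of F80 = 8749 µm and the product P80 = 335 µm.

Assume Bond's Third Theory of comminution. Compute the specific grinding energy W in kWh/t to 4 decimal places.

W = 6.7675 kWh/t

W_Bond = 10·Wi·(1/√P₈₀ − 1/√F₈₀)
1/√335 = 0.054636;  1/√8749 = 0.010691
W = 10·15.4·(0.054636 − 0.010691) = 6.7675 kWh/t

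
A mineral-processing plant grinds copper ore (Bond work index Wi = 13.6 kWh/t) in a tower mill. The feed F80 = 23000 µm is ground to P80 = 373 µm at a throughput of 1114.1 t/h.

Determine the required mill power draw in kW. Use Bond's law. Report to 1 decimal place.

W = 10 Wi (1/√P80 − 1/√F80)  [Bond]
W = 10·13.6·(1/√373 − 1/√23000) = 10·13.6·(0.045184) = 6.1451 kWh/t
P_mill = W·ṁ = 6.1451·1114.1 = 6846.2 kW

P = 6846.2 kW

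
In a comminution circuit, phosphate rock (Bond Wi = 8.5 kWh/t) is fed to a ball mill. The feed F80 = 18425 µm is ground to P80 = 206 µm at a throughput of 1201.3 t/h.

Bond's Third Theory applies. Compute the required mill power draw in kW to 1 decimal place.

P = 6362.1 kW

W = 10 Wi (P80^-0.5 − F80^-0.5)
W = 10·8.5·(1/√206 − 1/√18425) = 10·8.5·(0.062306) = 5.2960 kWh/t
P_mill = W·ṁ = 5.2960·1201.3 = 6362.1 kW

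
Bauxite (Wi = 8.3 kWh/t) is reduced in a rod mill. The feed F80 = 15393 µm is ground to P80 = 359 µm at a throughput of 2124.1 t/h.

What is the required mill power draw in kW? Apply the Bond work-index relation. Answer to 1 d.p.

W = 10 Wi (P80^-0.5 − F80^-0.5)
W = 10·8.3·(1/√359 − 1/√15393) = 10·8.3·(0.044718) = 3.7116 kWh/t
P = W·T = 3.7116·2124.1 = 7883.8 kW

P = 7883.8 kW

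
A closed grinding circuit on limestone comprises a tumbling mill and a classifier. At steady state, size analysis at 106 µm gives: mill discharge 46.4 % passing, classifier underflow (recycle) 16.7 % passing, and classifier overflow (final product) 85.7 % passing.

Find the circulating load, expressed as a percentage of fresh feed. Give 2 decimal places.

Two-product formula at 106 µm:
(1+r)·d = r·u + o ⇒ r = (o−d)/(d−u)
r = (85.7 − 46.4)/(46.4 − 16.7) = 39.3/29.7 = 1.3232
CL = 100·r = 132.32 %

CL = 132.32 %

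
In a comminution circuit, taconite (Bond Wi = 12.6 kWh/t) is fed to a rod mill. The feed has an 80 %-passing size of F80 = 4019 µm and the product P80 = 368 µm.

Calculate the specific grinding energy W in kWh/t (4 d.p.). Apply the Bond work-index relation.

W = 10·Wi·(P80^(-½) − F80^(-½))
1/√368 = 0.052129;  1/√4019 = 0.015774
W = 10·12.6·(0.052129 − 0.015774) = 4.5807 kWh/t

W = 4.5807 kWh/t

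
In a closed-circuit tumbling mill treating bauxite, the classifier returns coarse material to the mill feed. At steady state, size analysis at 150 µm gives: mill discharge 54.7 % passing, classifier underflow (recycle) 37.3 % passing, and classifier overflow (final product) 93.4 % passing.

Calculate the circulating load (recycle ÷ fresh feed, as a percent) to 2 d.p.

CL = 222.41 %

Balance %-passing 150 µm (r = R/F):
d + r·d = r·u + o → r(d−u) = o−d
r = (93.4 − 54.7)/(54.7 − 37.3) = 38.7/17.4 = 2.2241
CL = 100·r = 222.41 %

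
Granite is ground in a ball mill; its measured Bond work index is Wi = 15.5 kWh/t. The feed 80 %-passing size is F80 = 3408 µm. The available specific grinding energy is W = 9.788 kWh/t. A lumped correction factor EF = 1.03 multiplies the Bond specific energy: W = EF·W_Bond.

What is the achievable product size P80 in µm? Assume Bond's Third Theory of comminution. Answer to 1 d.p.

Bond: W = 10·Wi·(1/√P80 − 1/√F80)
W_Bond = W / EF = 9.788 / 1.03 = 9.5029 kWh/t
⇒ 1/√P80 = W_Bond/(10 Wi) + 1/√F80
  = 9.5029/(10·15.5) + 1/√3408 = 0.061309 + 0.017130 = 0.078439
P80 = (1/0.078439)² = 12.7488² = 162.53 µm

P80 = 162.5 µm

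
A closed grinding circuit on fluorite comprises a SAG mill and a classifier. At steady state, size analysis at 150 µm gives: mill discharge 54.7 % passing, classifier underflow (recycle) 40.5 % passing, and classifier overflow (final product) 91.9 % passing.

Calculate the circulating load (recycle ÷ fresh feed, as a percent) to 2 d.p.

CL = 261.97 %

Balance %-passing 150 µm (r = R/F):
d + r·d = r·u + o → r(d−u) = o−d
r = (91.9 − 54.7)/(54.7 − 40.5) = 37.2/14.2 = 2.6197
CL = 100·r = 261.97 %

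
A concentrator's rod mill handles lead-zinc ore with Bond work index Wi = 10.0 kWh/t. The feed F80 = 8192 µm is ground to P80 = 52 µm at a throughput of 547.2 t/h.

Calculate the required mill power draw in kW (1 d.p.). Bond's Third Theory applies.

P = 6983.7 kW

W = 10·Wi·[P80^(−½) − F80^(−½)]
W = 10·10.0·(1/√52 − 1/√8192) = 10·10.0·(0.127627) = 12.7627 kWh/t
Mill draw = 12.7627 × 547.2 = 6983.7 kW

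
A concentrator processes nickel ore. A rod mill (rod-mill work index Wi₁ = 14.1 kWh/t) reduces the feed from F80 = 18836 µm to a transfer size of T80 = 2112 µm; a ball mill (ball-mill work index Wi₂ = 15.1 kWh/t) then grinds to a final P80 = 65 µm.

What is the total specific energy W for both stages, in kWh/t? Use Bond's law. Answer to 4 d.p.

W = 17.4843 kWh/t

W_Bond = 10·Wi·(1/√P₈₀ − 1/√F₈₀)
Stage 1 (18836→2112 µm, Wi₁=14.1): W₁ = 10·14.1·(0.021760 − 0.007286) = 2.0408 kWh/t
Stage 2 (2112→65 µm, Wi₂=15.1): W₂ = 10·15.1·(0.124035 − 0.021760) = 15.4435 kWh/t
W = W₁ + W₂ = 2.0408 + 15.4435 = 17.4843 kWh/t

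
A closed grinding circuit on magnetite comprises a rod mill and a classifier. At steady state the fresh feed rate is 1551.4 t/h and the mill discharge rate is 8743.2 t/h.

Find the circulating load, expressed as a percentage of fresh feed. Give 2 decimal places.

Discharge = new feed + return, hence
R = M − F = 8743.2 − 1551.4 = 7191.8 t/h
CL = 100·R/F = 100·7191.8/1551.4 = 463.57 %

CL = 463.57 %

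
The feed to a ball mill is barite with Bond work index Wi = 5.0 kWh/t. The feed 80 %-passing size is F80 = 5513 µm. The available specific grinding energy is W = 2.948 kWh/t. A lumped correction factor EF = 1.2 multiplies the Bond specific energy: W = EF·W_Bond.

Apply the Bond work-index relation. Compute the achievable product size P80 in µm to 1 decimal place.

P80 = 255.2 µm

W = 10·Wi·[P80^(−½) − F80^(−½)]
W_Bond = W / EF = 2.948 / 1.2 = 2.4567 kWh/t
P80^-0.5 = F80^-0.5 + W_Bond/(10 Wi)
  = 2.4567/(10·5.0) + 1/√5513 = 0.049133 + 0.013468 = 0.062601
P80 = (1/0.062601)² = 15.9741² = 255.17 µm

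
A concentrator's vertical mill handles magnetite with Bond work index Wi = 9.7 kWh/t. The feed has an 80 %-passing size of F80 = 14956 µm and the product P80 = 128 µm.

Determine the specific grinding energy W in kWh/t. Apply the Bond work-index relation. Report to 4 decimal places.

W = 7.7805 kWh/t

W = 10·Wi·(P80^(-½) − F80^(-½))
1/√128 = 0.088388;  1/√14956 = 0.008177
W = 10·9.7·(0.088388 − 0.008177) = 7.7805 kWh/t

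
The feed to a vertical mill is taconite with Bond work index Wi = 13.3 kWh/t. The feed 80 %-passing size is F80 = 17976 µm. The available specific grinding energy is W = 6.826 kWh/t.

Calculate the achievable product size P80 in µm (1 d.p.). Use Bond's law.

W = 10 Wi (1/√P80 − 1/√F80)  [Bond]
P80^-0.5 = F80^-0.5 + W/(10 Wi)
  = 6.8260/(10·13.3) + 1/√17976 = 0.051323 + 0.007459 = 0.058782
P80 = (1/0.058782)² = 17.0121² = 289.41 µm

P80 = 289.4 µm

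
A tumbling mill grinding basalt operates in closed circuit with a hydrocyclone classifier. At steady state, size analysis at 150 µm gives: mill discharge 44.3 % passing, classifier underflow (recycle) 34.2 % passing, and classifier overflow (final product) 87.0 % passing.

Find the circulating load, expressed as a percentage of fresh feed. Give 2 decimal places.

Mass balance on the −150 µm fraction:
(1+r)d = ru + o → r = (o−d)/(d−u)
r = (87.0 − 44.3)/(44.3 − 34.2) = 42.7/10.1 = 4.2277
CL = 100·r = 422.77 %

CL = 422.77 %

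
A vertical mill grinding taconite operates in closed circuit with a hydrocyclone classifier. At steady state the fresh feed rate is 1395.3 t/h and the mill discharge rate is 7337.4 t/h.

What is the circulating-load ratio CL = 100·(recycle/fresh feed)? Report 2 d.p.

Steady state: M = F + R.
R = M − F = 7337.4 − 1395.3 = 5942.1 t/h
CL = 100·R/F = 100·5942.1/1395.3 = 425.87 %

CL = 425.87 %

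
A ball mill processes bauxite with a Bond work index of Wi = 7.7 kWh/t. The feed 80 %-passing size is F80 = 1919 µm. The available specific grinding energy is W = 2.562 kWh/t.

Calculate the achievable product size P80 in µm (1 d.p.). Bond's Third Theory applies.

P80 = 317.7 µm

W = 10 Wi / √P80 − 10 Wi / √F80
⇒ 1/√P80 = W/(10·Wi) + 1/√F80
  = 2.5620/(10·7.7) + 1/√1919 = 0.033273 + 0.022828 = 0.056100
P80 = (1/0.056100)² = 17.8252² = 317.74 µm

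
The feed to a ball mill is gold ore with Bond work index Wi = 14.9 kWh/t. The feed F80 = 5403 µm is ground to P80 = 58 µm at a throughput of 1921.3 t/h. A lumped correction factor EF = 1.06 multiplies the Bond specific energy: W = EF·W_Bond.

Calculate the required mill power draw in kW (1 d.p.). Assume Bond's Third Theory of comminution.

W = 10 Wi (P80^-0.5 − F80^-0.5)
W = 10·14.9·(1/√58 − 1/√5403) = 10·14.9·(0.117702) = 17.5376 kWh/t
W_actual = 1.06 × 17.5376 = 18.5898 kWh/t
P = W·T = 18.5898·1921.3 = 35716.7 kW

P = 35716.7 kW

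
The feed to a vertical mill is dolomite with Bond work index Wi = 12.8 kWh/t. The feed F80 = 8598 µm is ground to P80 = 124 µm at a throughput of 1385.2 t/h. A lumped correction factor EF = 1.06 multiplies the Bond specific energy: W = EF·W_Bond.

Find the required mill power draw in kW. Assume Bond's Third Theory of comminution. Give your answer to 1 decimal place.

W = 10·Wi·(P80^(-½) − F80^(-½))
W = 10·12.8·(1/√124 − 1/√8598) = 10·12.8·(0.079018) = 10.1143 kWh/t
With EF = 1.06: W = 10.1143·1.06 = 10.7212 kWh/t
Mill draw = 10.7212 × 1385.2 = 14851.0 kW

P = 14851.0 kW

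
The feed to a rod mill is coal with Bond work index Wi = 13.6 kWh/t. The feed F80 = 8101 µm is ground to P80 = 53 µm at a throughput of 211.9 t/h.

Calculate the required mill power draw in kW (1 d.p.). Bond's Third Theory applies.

P = 3638.3 kW

W = 10 Wi (P80^-0.5 − F80^-0.5)
W = 10·13.6·(1/√53 − 1/√8101) = 10·13.6·(0.126250) = 17.1700 kWh/t
P_mill = W·ṁ = 17.1700·211.9 = 3638.3 kW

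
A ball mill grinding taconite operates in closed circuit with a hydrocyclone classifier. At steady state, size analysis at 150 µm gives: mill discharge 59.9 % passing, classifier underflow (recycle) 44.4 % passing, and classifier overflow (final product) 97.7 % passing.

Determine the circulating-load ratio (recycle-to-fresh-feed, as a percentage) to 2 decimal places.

CL = 243.87 %

Mass balance on the −150 µm fraction:
Fd + Rd = Ru + Fo ⇒ R/F = (o−d)/(d−u)
r = (97.7 − 59.9)/(59.9 − 44.4) = 37.8/15.5 = 2.4387
CL = 100·r = 243.87 %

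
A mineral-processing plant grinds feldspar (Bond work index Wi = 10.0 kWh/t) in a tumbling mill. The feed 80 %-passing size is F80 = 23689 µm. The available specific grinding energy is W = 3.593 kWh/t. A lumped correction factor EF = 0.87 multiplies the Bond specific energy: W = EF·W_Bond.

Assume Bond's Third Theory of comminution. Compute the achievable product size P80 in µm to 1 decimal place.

W_Bond = 10·Wi·(1/√P₈₀ − 1/√F₈₀)
W_Bond = W / EF = 3.593 / 0.87 = 4.1299 kWh/t
⇒ 1/√P80 = W_Bond/(10·Wi) + 1/√F80
  = 4.1299/(10·10.0) + 1/√23689 = 0.041299 + 0.006497 = 0.047796
P80 = (1/0.047796)² = 20.9222² = 437.74 µm

P80 = 437.7 µm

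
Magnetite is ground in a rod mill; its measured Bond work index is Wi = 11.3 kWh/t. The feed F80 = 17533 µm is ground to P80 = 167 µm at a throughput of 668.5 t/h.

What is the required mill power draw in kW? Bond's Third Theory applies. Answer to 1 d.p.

P = 5275.0 kW

Bond:  W = 10 Wi (1/√P − 1/√F)
W = 10·11.3·(1/√167 − 1/√17533) = 10·11.3·(0.069830) = 7.8908 kWh/t
Mill draw = 7.8908 × 668.5 = 5275.0 kW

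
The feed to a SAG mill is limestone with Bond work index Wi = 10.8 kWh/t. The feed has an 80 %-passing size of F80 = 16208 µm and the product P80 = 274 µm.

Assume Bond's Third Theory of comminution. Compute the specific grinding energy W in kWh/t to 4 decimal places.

W = 10 Wi / √P80 − 10 Wi / √F80
1/√274 = 0.060412;  1/√16208 = 0.007855
W = 10·10.8·(0.060412 − 0.007855) = 5.6762 kWh/t

W = 5.6762 kWh/t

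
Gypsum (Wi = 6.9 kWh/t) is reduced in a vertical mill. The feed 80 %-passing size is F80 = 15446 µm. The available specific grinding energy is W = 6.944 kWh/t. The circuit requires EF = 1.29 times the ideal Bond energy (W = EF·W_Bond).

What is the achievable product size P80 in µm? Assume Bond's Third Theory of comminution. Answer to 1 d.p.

W = 10·Wi·(P80^(-½) − F80^(-½))
W_Bond = W / EF = 6.944 / 1.29 = 5.3829 kWh/t
1/√P80 = 1/√F80 + W_Bond/(10·Wi)
  = 5.3829/(10·6.9) + 1/√15446 = 0.078014 + 0.008046 = 0.086060
P80 = (1/0.086060)² = 11.6198² = 135.02 µm

P80 = 135.0 µm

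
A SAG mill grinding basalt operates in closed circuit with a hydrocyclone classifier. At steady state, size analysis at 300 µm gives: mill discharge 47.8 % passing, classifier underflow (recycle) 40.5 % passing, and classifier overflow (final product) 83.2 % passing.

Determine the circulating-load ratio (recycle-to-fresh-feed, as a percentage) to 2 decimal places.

Balance %-passing 300 µm (r = R/F):
Fd + Rd = Ru + Fo ⇒ R/F = (o−d)/(d−u)
r = (83.2 − 47.8)/(47.8 − 40.5) = 35.4/7.3 = 4.8493
CL = 100·r = 484.93 %

CL = 484.93 %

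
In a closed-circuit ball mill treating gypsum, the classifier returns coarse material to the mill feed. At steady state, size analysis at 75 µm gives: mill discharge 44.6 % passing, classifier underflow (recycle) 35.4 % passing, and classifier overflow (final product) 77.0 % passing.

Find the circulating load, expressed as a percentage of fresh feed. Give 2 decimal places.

CL = 352.17 %

Two-product formula at 75 µm:
d + r·d = r·u + o → r(d−u) = o−d
r = (77.0 − 44.6)/(44.6 − 35.4) = 32.4/9.2 = 3.5217
CL = 100·r = 352.17 %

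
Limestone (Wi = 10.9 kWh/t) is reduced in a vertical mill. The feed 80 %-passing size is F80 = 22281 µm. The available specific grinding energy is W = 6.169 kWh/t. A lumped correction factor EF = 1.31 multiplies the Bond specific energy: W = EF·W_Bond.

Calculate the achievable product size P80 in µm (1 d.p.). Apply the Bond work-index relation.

P80 = 401.6 µm

W = 10·Wi·[P80^(−½) − F80^(−½)]
W_Bond = W / EF = 6.169 / 1.31 = 4.7092 kWh/t
P80^-0.5 = F80^-0.5 + W_Bond/(10 Wi)
  = 4.7092/(10·10.9) + 1/√22281 = 0.043203 + 0.006699 = 0.049903
P80 = (1/0.049903)² = 20.0390² = 401.56 µm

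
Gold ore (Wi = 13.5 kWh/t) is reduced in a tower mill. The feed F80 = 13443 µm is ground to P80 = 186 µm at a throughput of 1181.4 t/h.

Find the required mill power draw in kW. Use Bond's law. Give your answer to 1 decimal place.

P = 10318.7 kW

W_Bond = 10·Wi·(1/√P₈₀ − 1/√F₈₀)
W = 10·13.5·(1/√186 − 1/√13443) = 10·13.5·(0.064699) = 8.7343 kWh/t
P = W·T = 8.7343·1181.4 = 10318.7 kW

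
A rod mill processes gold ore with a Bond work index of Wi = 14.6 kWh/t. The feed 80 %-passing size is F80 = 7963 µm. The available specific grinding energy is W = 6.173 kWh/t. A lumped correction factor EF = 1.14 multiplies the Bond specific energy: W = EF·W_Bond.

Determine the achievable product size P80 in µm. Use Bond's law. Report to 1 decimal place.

W = 10 Wi / √P80 − 10 Wi / √F80
W_Bond = W / EF = 6.173 / 1.14 = 5.4149 kWh/t
⇒ 1/√P80 = W_Bond/(10·Wi) + 1/√F80
  = 5.4149/(10·14.6) + 1/√7963 = 0.037088 + 0.011206 = 0.048295
P80 = (1/0.048295)² = 20.7062² = 428.75 µm

P80 = 428.7 µm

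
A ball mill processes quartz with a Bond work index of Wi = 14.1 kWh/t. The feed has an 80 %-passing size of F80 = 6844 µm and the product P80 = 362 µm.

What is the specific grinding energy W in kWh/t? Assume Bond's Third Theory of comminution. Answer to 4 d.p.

W = 10 Wi (P80^-0.5 − F80^-0.5)
1/√362 = 0.052559;  1/√6844 = 0.012088
W = 10·14.1·(0.052559 − 0.012088) = 5.7064 kWh/t

W = 5.7064 kWh/t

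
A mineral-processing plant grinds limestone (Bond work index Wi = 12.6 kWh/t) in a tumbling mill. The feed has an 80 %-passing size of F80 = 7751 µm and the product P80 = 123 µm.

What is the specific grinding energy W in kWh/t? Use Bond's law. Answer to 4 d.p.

W = 9.9299 kWh/t

W = 10 Wi / √P80 − 10 Wi / √F80
1/√123 = 0.090167;  1/√7751 = 0.011359
W = 10·12.6·(0.090167 − 0.011359) = 9.9299 kWh/t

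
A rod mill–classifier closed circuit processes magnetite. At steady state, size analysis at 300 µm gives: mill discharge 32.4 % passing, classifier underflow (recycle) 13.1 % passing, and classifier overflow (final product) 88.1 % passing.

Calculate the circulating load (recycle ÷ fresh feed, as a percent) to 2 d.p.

CL = 288.60 %

Balance %-passing 300 µm (r = R/F):
(1+r)·d = r·u + o ⇒ r = (o−d)/(d−u)
r = (88.1 − 32.4)/(32.4 − 13.1) = 55.7/19.3 = 2.8860
CL = 100·r = 288.60 %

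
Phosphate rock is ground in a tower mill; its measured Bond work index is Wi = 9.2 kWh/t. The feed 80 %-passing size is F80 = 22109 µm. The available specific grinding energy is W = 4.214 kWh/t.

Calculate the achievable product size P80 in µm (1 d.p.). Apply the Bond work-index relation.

W = 10·Wi·[P80^(−½) − F80^(−½)]
⇒ 1/√P80 = W/(10·Wi) + 1/√F80
  = 4.2140/(10·9.2) + 1/√22109 = 0.045804 + 0.006725 = 0.052530
P80 = (1/0.052530)² = 19.0368² = 362.40 µm

P80 = 362.4 µm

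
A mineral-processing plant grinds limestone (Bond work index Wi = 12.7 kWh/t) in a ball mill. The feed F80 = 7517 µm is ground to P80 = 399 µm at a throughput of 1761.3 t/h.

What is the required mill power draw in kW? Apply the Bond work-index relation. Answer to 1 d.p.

W = 10·Wi·(P80^(-½) − F80^(-½))
W = 10·12.7·(1/√399 − 1/√7517) = 10·12.7·(0.038529) = 4.8931 kWh/t
P = W·T = 4.8931·1761.3 = 8618.3 kW

P = 8618.3 kW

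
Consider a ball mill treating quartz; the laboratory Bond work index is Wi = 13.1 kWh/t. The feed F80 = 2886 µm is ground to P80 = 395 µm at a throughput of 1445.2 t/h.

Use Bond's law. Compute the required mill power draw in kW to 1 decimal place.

P = 6001.7 kW

W = 10 Wi (1/√P80 − 1/√F80)  [Bond]
W = 10·13.1·(1/√395 − 1/√2886) = 10·13.1·(0.031701) = 4.1528 kWh/t
Mill draw = 4.1528 × 1445.2 = 6001.7 kW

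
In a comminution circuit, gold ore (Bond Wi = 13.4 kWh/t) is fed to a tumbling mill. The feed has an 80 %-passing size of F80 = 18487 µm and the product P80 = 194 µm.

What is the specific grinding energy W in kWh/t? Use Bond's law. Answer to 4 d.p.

Bond: W = 10·Wi·(1/√P80 − 1/√F80)
1/√194 = 0.071796;  1/√18487 = 0.007355
W = 10·13.4·(0.071796 − 0.007355) = 8.6351 kWh/t

W = 8.6351 kWh/t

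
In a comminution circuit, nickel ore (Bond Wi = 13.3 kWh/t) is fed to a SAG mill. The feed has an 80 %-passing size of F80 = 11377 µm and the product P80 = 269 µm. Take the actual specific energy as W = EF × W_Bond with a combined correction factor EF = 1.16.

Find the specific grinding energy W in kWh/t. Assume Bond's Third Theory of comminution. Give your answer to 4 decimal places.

W = 10·Wi·(P80^(-½) − F80^(-½))
1/√269 = 0.060971;  1/√11377 = 0.009375
W = 10·13.3·(0.060971 − 0.009375) = 6.8622 kWh/t
W_actual = 1.16 × 6.8622 = 7.9602 kWh/t

W = 7.9602 kWh/t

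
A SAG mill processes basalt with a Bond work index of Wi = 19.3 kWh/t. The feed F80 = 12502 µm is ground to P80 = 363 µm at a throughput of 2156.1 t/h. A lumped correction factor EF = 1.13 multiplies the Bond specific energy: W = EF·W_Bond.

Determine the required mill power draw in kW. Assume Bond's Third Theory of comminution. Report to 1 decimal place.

W = 10 Wi (P80^-0.5 − F80^-0.5)
W = 10·19.3·(1/√363 − 1/√12502) = 10·19.3·(0.043543) = 8.4038 kWh/t
W_actual = 1.13 × 8.4038 = 9.4963 kWh/t
P = W·T = 9.4963·2156.1 = 20474.9 kW

P = 20474.9 kW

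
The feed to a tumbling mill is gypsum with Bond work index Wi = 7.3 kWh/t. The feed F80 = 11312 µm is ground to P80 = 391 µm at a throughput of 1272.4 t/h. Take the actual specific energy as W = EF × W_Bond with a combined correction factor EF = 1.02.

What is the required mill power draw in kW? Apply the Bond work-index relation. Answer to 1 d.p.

W = 10 Wi / √P80 − 10 Wi / √F80
W = 10·7.3·(1/√391 − 1/√11312) = 10·7.3·(0.041170) = 3.0054 kWh/t
W_actual = 1.02 × 3.0054 = 3.0655 kWh/t
Mill draw = 3.0655 × 1272.4 = 3900.6 kW

P = 3900.6 kW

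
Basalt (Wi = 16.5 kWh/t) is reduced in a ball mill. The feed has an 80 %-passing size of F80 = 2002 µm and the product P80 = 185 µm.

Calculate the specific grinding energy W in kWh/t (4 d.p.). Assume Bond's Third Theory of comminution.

W = 10 Wi (P80^-0.5 − F80^-0.5)
1/√185 = 0.073521;  1/√2002 = 0.022350
W = 10·16.5·(0.073521 − 0.022350) = 8.4434 kWh/t

W = 8.4434 kWh/t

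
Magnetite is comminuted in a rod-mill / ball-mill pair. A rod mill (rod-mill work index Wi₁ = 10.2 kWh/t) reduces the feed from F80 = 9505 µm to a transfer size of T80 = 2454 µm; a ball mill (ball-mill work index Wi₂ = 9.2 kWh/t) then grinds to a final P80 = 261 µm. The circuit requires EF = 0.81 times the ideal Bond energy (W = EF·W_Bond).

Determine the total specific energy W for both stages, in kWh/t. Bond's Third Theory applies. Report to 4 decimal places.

W = 3.9287 kWh/t

W = 10 Wi / √P80 − 10 Wi / √F80
Stage 1 (9505→2454 µm, Wi₁=10.2): W₁ = 10·10.2·(0.020187 − 0.010257) = 1.0128 kWh/t
Stage 2 (2454→261 µm, Wi₂=9.2): W₂ = 10·9.2·(0.061898 − 0.020187) = 3.8375 kWh/t
W = W₁ + W₂ = 1.0128 + 3.8375 = 4.8503 kWh/t
With EF = 0.81: W = 4.8503·0.81 = 3.9287 kWh/t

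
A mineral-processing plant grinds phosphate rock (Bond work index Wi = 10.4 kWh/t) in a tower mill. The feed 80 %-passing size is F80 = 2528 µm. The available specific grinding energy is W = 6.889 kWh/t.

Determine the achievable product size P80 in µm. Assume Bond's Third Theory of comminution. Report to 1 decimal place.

P80 = 134.8 µm

Bond: W = 10·Wi·(1/√P80 − 1/√F80)
⇒ 1/√P80 = W/(10·Wi) + 1/√F80
  = 6.8890/(10·10.4) + 1/√2528 = 0.066240 + 0.019889 = 0.086129
P80 = (1/0.086129)² = 11.6104² = 134.80 µm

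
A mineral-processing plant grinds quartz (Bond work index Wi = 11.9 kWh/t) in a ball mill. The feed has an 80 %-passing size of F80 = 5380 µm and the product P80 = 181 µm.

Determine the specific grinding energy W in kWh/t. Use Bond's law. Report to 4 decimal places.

W = 7.2228 kWh/t

W = 10·Wi·[P80^(−½) − F80^(−½)]
1/√181 = 0.074329;  1/√5380 = 0.013634
W = 10·11.9·(0.074329 − 0.013634) = 7.2228 kWh/t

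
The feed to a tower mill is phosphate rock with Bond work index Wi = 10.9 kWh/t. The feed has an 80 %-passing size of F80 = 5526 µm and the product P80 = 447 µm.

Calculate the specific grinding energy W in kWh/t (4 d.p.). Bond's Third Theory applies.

W = 3.6892 kWh/t

W = 10 Wi (P80^-0.5 − F80^-0.5)
1/√447 = 0.047298;  1/√5526 = 0.013452
W = 10·10.9·(0.047298 − 0.013452) = 3.6892 kWh/t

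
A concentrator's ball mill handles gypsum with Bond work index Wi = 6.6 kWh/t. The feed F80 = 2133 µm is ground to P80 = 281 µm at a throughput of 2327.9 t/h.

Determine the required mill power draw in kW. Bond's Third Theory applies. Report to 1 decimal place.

Bond: W = 10·Wi·(1/√P80 − 1/√F80)
W = 10·6.6·(1/√281 − 1/√2133) = 10·6.6·(0.038003) = 2.5082 kWh/t
P_mill = W·ṁ = 2.5082·2327.9 = 5838.8 kW

P = 5838.8 kW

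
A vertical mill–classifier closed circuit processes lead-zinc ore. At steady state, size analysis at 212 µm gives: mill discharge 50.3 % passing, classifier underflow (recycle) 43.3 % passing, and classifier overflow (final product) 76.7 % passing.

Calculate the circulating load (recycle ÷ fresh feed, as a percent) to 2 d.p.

Classifier node, passing 212 µm:
d + r·d = r·u + o → r(d−u) = o−d
r = (76.7 − 50.3)/(50.3 − 43.3) = 26.4/7.0 = 3.7714
CL = 100·r = 377.14 %

CL = 377.14 %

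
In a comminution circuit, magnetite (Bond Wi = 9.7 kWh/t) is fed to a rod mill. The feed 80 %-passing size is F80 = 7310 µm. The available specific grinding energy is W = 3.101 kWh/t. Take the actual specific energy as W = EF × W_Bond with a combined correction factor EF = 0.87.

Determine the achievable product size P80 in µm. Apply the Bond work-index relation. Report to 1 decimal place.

Bond:  W = 10 Wi (1/√P − 1/√F)
W_Bond = W / EF = 3.101 / 0.87 = 3.5644 kWh/t
P80^(−½) = W_Bond/(10 Wi) + F80^(−½)
  = 3.5644/(10·9.7) + 1/√7310 = 0.036746 + 0.011696 = 0.048442
P80 = (1/0.048442)² = 20.6432² = 426.14 µm

P80 = 426.1 µm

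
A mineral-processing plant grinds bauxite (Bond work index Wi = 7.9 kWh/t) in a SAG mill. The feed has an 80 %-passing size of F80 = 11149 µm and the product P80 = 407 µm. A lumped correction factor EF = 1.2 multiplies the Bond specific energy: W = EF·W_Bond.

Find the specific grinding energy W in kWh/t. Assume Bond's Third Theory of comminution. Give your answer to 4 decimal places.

W = 3.8012 kWh/t

W = 10·Wi·[P80^(−½) − F80^(−½)]
1/√407 = 0.049568;  1/√11149 = 0.009471
W = 10·7.9·(0.049568 − 0.009471) = 3.1677 kWh/t
With EF = 1.2: W = 3.1677·1.2 = 3.8012 kWh/t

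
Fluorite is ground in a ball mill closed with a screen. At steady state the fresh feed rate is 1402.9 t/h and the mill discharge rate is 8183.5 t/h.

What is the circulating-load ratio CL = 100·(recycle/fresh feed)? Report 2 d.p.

CL = 483.33 %

Discharge = new feed + return, hence
R = M − F = 8183.5 − 1402.9 = 6780.6 t/h
CL = 100·R/F = 100·6780.6/1402.9 = 483.33 %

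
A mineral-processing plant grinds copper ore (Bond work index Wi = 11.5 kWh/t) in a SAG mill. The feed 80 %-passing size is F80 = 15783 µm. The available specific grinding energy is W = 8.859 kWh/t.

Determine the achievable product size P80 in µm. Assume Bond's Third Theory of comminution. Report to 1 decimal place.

W = 10·Wi·[P80^(−½) − F80^(−½)]
⇒ 1/√P80 = W/(10·Wi) + 1/√F80
  = 8.8590/(10·11.5) + 1/√15783 = 0.077035 + 0.007960 = 0.084995
P80 = (1/0.084995)² = 11.7654² = 138.43 µm

P80 = 138.4 µm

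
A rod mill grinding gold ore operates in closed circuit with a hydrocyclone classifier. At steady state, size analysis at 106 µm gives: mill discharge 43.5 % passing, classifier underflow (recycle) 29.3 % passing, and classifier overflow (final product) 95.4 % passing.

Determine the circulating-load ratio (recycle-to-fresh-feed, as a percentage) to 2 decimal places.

CL = 365.49 %

Balance %-passing 106 µm (r = R/F):
(1+r)d = ru + o → r = (o−d)/(d−u)
r = (95.4 − 43.5)/(43.5 − 29.3) = 51.9/14.2 = 3.6549
CL = 100·r = 365.49 %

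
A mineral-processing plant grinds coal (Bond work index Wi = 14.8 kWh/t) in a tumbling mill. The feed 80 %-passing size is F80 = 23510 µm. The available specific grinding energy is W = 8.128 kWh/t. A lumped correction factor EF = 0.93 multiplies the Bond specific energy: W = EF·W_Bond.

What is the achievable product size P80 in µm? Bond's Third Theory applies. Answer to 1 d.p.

W = 10·Wi·(P80^(-½) − F80^(-½))
W_Bond = W / EF = 8.128 / 0.93 = 8.7398 kWh/t
P80^-0.5 = F80^-0.5 + W_Bond/(10 Wi)
  = 8.7398/(10·14.8) + 1/√23510 = 0.059053 + 0.006522 = 0.065574
P80 = (1/0.065574)² = 15.2498² = 232.56 µm

P80 = 232.6 µm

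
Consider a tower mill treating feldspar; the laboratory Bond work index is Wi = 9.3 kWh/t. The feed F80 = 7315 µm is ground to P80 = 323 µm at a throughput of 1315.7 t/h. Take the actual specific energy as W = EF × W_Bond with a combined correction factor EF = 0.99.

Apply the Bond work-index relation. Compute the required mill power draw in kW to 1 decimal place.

P = 5323.9 kW

W = 10·Wi·[P80^(−½) − F80^(−½)]
W = 10·9.3·(1/√323 − 1/√7315) = 10·9.3·(0.043949) = 4.0873 kWh/t
Apply correction: 4.0873 × 0.99 = 4.0464 kWh/t
P = W·T = 4.0464·1315.7 = 5323.9 kW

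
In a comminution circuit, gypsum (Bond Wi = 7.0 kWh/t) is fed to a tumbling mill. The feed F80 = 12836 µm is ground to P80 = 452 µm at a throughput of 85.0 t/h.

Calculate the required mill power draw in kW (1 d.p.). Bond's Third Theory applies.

P = 227.3 kW

W_Bond = 10·Wi·(1/√P₈₀ − 1/√F₈₀)
W = 10·7.0·(1/√452 − 1/√12836) = 10·7.0·(0.038210) = 2.6747 kWh/t
P_mill = W·ṁ = 2.6747·85.0 = 227.3 kW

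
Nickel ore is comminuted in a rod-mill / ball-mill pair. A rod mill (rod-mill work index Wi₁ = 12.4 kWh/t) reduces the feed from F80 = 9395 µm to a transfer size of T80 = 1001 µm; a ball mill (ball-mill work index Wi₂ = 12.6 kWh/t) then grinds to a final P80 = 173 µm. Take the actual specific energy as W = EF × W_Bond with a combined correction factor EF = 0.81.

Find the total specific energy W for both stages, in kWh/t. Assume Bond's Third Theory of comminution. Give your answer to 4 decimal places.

W = 6.6720 kWh/t

W = 10 Wi (P80^-0.5 − F80^-0.5)
Stage 1 (9395→1001 µm, Wi₁=12.4): W₁ = 10·12.4·(0.031607 − 0.010317) = 2.6400 kWh/t
Stage 2 (1001→173 µm, Wi₂=12.6): W₂ = 10·12.6·(0.076029 − 0.031607) = 5.5971 kWh/t
W = W₁ + W₂ = 2.6400 + 5.5971 = 8.2371 kWh/t
With EF = 0.81: W = 8.2371·0.81 = 6.6720 kWh/t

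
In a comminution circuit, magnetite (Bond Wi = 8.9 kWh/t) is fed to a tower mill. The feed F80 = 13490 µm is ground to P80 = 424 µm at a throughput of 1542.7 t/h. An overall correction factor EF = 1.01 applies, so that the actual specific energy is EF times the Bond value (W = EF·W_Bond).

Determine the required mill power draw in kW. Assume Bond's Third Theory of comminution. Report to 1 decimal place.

P = 5540.6 kW

W = 10 Wi (P80^-0.5 − F80^-0.5)
W = 10·8.9·(1/√424 − 1/√13490) = 10·8.9·(0.039954) = 3.5559 kWh/t
Apply correction: 3.5559 × 1.01 = 3.5915 kWh/t
P = W·T = 3.5915·1542.7 = 5540.6 kW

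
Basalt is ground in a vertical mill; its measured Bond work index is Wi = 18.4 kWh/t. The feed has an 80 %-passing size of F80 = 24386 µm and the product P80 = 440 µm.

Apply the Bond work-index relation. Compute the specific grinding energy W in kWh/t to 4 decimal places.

W = 7.5936 kWh/t

W = 10·Wi·(P80^(-½) − F80^(-½))
1/√440 = 0.047673;  1/√24386 = 0.006404
W = 10·18.4·(0.047673 − 0.006404) = 7.5936 kWh/t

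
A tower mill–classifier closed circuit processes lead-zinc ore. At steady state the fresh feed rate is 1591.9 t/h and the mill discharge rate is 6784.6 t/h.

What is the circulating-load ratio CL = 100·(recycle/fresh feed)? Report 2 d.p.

CL = 326.20 %

Mill node: discharge = fresh + recycle.
R = M − F = 6784.6 − 1591.9 = 5192.7 t/h
CL = 100·R/F = 100·5192.7/1591.9 = 326.20 %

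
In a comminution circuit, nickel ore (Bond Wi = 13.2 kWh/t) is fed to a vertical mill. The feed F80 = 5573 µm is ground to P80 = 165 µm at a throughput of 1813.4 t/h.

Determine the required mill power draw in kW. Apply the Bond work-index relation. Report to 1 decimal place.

P = 15428.4 kW

W = 10 Wi (1/√P80 − 1/√F80)  [Bond]
W = 10·13.2·(1/√165 − 1/√5573) = 10·13.2·(0.064455) = 8.5080 kWh/t
P = W·T = 8.5080·1813.4 = 15428.4 kW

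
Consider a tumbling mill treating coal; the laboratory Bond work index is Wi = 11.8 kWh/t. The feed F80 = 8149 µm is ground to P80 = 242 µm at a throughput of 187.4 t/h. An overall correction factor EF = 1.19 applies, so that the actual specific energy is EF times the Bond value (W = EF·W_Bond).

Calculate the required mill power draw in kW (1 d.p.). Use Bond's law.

P = 1400.1 kW

W = 10·Wi·[P80^(−½) − F80^(−½)]
W = 10·11.8·(1/√242 − 1/√8149) = 10·11.8·(0.053205) = 6.2782 kWh/t
Corrected W = EF·W_Bond = 1.19·6.2782 = 7.4710 kWh/t
Power = W × throughput = 7.4710 kWh/t × 187.4 t/h = 1400.1 kW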